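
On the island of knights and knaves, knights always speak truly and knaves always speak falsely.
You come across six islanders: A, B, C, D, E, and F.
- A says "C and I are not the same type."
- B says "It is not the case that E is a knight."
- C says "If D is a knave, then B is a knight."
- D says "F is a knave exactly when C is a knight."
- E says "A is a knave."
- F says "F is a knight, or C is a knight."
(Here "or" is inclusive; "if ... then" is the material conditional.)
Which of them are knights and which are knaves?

As a knave, A's statement "C and I are not the same type" should be false; it is.
B is a knave, and the claim "it is not the case that E is a knight" is indeed false.
C (knave): "if D is a knave, then B is a knight" — false. ✓
As a knave, D's statement "F is a knave exactly when C is a knight" should be false; it is.
As a knight, E's statement "A is a knave" should be true; it is.
As a knave, F's statement "F is a knight, or C is a knight" should be false; it is.

A is a knave, B is a knave, C is a knave, D is a knave, E is a knight, and F is a knave.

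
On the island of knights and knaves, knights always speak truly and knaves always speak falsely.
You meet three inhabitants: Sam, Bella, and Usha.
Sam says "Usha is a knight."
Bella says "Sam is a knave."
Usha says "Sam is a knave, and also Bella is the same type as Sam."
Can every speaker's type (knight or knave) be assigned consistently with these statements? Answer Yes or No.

One consistent assignment: Sam=knave, Bella=knight, Usha=knave.

Yes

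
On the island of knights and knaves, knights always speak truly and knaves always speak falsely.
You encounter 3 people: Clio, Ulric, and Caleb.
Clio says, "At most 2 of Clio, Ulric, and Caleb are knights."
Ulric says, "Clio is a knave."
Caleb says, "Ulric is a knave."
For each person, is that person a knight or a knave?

Clio is a knight, Ulric is a knave, and Caleb is a knight.

Clio (knight): "at most 2 of Clio, Ulric, and Caleb are knights" — True. ✓
Ulric is a knave; "Clio is a knave" is False, as required.
As a knight, Caleb's statement "Ulric is a knave" should be True; it is.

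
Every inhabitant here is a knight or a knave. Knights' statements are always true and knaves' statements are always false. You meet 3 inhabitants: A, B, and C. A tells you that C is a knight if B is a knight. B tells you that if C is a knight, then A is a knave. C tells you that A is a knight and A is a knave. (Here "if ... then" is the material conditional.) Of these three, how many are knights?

1

The unique consistent assignment is A=knave, B=knight, C=knave.
That has 1 knight.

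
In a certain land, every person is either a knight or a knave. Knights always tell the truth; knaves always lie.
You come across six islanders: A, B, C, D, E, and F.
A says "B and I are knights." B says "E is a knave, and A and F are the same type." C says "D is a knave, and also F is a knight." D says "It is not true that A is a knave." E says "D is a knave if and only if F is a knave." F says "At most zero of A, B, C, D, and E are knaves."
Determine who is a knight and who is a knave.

A (knave): "B and I are knights" — false. ✓
B is a knave, so "E is a knave, and A and F are the same type" must be false — and it is.
Since C is a knave, "D is a knave, and also F is a knight" needs to be false, which holds.
D is a knave; "it is not true that A is a knave" is false, as required.
As a knight, E's statement "D is a knave if and only if F is a knave" should be True; it is.
As a knave, F's statement "at most zero of A, B, C, D, and E are knaves" should be false; it is.

A is a knave, B is a knave, C is a knave, D is a knave, E is a knight, and F is a knave.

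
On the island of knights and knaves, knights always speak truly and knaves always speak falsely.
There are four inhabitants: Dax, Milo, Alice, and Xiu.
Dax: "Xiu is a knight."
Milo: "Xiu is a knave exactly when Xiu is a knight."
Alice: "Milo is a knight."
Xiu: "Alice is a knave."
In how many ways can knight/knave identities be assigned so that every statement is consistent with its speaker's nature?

1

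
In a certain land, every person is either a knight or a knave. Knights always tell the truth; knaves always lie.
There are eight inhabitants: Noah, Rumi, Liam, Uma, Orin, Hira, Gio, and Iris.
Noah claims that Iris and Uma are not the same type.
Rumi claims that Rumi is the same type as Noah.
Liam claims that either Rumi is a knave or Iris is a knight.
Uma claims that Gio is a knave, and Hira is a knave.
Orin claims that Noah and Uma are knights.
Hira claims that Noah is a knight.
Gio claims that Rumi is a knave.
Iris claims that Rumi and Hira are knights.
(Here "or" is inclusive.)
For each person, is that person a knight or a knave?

Knights: Noah, Rumi, Liam, Hira, and Iris. Knaves: Uma, Orin, and Gio.

Noah is a knight, so "Iris and Uma are not the same type" must be True — and it is.
Rumi (knight): "Rumi is the same type as Noah" — True. ✓
Liam (knight): "either Rumi is a knave or Iris is a knight" — True. ✓
Since Uma is a knave, "Gio is a knave, and Hira is a knave" needs to be false, which holds.
Orin (knave): "Noah and Uma are knights" — false. ✓
Hira is a knight, so "Noah is a knight" must be True — and it is.
Since Gio is a knave, "Rumi is a knave" needs to be false, which holds.
Iris is a knight, so "Rumi and Hira are knights" must be True — and it is.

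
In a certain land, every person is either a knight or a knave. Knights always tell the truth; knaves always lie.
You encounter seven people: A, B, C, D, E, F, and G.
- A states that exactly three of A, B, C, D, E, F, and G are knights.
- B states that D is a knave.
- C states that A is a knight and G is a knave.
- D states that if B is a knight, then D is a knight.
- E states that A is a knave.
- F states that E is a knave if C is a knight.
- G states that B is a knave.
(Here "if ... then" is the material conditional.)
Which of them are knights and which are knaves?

Knights: D, E, F, and G. Knaves: A, B, and C.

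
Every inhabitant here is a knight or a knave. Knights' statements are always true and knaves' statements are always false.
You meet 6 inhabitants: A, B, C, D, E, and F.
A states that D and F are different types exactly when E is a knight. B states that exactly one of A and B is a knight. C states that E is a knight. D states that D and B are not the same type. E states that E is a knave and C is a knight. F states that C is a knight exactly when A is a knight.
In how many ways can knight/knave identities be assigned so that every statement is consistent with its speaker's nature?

1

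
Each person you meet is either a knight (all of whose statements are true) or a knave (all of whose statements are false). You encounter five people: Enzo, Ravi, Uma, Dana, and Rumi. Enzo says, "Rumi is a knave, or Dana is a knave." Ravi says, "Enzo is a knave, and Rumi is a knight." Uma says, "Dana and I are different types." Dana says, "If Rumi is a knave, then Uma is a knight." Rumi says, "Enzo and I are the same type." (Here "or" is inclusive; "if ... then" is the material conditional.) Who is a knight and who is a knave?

Enzo is a knight; "Rumi is a knave, or Dana is a knave" is true, as required.
Ravi (knave): "Enzo is a knave, and Rumi is a knight" — False. ✓
As a knave, Uma's statement "Dana and I are different types" should be False; it is.
As a knave, Dana's statement "if Rumi is a knave, then Uma is a knight" should be False; it is.
As a knave, Rumi's statement "Enzo and I are the same type" should be False; it is.

Enzo is a knight, Ravi is a knave, Uma is a knave, Dana is a knave, and Rumi is a knave.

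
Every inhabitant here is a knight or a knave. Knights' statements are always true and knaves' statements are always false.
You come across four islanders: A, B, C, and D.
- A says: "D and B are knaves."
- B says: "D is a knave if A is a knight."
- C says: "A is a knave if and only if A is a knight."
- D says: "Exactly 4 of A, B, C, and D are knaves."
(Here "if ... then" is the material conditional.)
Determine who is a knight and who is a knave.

A is a knave, B is a knight, C is a knave, and D is a knave.

Suppose A is a knight. Then A's statement "D and B are knaves" would have to be true. Checking the 8 ways to assign the others, none is consistent with every speaker.
(For instance, with B=knight, C=knave, D=knave, A's claim "D and B are knaves" comes out false where it would need to be true.)
So A must be a knave, making "D and B are knaves" false. Taking A=knave, B=knight, C=knave, D=knave, each remaining statement checks out:
  B (knight): "D is a knave if A is a knight" — true. ✓
  C (knave): "A is a knave if and only if A is a knight" — false. ✓
  D (knave): "exactly 4 of A, B, C, and D are knaves" — false. ✓
This is the unique consistent assignment.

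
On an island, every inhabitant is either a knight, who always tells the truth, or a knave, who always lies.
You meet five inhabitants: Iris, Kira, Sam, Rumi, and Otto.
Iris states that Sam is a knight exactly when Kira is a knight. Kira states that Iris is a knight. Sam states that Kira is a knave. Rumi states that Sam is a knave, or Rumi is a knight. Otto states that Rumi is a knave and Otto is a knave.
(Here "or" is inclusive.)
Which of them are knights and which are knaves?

Iris is a knave, Kira is a knave, Sam is a knight, Rumi is a knight, and Otto is a knave.

Suppose Iris is a knight. Then Iris's statement "Sam is a knight exactly when Kira is a knight" would have to be true. Checking the 16 ways to assign the others, none is consistent with every speaker.
(For instance, with Kira=knave, Sam=knight, Rumi=knight, Otto=knave, Iris's claim "Sam is a knight exactly when Kira is a knight" comes out false where it would need to be true.)
So Iris must be a knave, making "Sam is a knight exactly when Kira is a knight" false. Taking Iris=knave, Kira=knave, Sam=knight, Rumi=knight, Otto=knave, each remaining statement checks out:
  Kira (knave): "Iris is a knight" — false. ✓
  Sam (knight): "Kira is a knave" — true. ✓
  Rumi (knight): "Sam is a knave, or Rumi is a knight" — true. ✓
  Otto (knave): "Rumi is a knave and Otto is a knave" — false. ✓
This is the unique consistent assignment.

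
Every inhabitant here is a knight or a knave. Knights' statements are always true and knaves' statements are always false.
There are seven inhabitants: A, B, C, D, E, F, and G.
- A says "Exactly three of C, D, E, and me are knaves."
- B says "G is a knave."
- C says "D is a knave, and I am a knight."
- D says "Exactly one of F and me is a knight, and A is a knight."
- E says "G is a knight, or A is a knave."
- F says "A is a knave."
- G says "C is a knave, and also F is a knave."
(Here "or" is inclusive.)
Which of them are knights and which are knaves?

A is a knave; "exactly three of C, D, E, and me are knaves" is false, as required.
B is a knight, and the claim "G is a knave" is indeed True.
C is a knight, so "D is a knave, and I am a knight" must be True — and it is.
Since D is a knave, "exactly one of F and me is a knight, and A is a knight" needs to be false, which holds.
Since E is a knight, "G is a knight, or A is a knave" needs to be True, which holds.
F is a knight, so "A is a knave" must be True — and it is.
As a knave, G's statement "C is a knave, and also F is a knave" should be false; it is.

A is a knave, B is a knight, C is a knight, D is a knave, E is a knight, F is a knight, and G is a knave.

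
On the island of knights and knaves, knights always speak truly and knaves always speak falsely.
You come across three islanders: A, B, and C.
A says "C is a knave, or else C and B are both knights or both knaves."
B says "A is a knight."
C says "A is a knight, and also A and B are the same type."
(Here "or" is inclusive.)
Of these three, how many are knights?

3

The unique consistent assignment is A=knight, B=knight, C=knight.
That has 3 knights.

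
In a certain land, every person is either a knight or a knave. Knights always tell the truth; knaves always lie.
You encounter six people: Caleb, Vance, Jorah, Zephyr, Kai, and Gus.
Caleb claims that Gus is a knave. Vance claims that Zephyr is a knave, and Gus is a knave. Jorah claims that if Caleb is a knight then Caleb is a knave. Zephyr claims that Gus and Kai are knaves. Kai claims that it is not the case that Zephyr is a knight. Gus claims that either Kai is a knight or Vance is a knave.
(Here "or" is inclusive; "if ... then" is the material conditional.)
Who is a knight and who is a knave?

Caleb is a knave; "Gus is a knave" is False, as required.
Vance (knave): "Zephyr is a knave, and Gus is a knave" — False. ✓
Since Jorah is a knight, "if Caleb is a knight then Caleb is a knave" needs to be True, which holds.
As a knave, Zephyr's statement "Gus and Kai are knaves" should be False; it is.
Kai (knight): "it is not the case that Zephyr is a knight" — True. ✓
As a knight, Gus's statement "either Kai is a knight or Vance is a knave" should be True; it is.

Caleb is a knave, Vance is a knave, Jorah is a knight, Zephyr is a knave, Kai is a knight, and Gus is a knight.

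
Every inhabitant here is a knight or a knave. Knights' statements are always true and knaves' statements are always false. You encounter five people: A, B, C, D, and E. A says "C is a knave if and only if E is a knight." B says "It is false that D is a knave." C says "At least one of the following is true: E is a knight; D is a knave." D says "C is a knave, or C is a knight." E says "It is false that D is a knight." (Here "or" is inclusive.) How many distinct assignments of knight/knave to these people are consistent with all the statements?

1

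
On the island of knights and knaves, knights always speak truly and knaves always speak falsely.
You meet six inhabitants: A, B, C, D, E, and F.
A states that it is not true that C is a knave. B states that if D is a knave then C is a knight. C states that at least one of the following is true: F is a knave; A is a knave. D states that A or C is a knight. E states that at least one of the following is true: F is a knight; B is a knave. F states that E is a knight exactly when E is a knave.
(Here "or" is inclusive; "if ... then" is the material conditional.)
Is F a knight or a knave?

F is a knave.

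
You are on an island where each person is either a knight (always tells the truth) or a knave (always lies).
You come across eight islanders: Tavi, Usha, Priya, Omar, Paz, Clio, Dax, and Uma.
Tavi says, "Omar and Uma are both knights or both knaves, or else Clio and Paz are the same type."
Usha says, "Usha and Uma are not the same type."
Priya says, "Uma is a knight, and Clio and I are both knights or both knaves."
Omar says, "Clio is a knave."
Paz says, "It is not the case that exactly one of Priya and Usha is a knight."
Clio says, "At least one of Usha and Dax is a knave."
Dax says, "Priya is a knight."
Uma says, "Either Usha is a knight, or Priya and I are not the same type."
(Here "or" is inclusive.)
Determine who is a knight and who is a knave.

Tavi is a knight, Usha is a knave, Priya is a knave, Omar is a knave, Paz is a knight, Clio is a knight, Dax is a knave, and Uma is a knave.

Tavi is a knight, and the claim "Omar and Uma are both knights or both knaves, or else Clio and Paz are the same type" is indeed true.
Usha is a knave; "Usha and Uma are not the same type" is False, as required.
Priya is a knave, so "Uma is a knight, and Clio and I are both knights or both knaves" must be False — and it is.
Omar (knave): "Clio is a knave" — False. ✓
Paz is a knight, and the claim "it is not the case that exactly one of Priya and Usha is a knight" is indeed true.
Clio is a knight, so "at least one of Usha and Dax is a knave" must be true — and it is.
Since Dax is a knave, "Priya is a knight" needs to be False, which holds.
Uma is a knave; "either Usha is a knight, or Priya and I are not the same type" is False, as required.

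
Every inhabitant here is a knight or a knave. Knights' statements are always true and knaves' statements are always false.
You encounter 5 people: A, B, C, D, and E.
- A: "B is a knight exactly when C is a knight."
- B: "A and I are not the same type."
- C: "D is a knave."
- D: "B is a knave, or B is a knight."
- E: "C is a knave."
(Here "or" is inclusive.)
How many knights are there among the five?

3

The unique consistent assignment is A=knave, B=knight, C=knave, D=knight, E=knight.
That has 3 knights.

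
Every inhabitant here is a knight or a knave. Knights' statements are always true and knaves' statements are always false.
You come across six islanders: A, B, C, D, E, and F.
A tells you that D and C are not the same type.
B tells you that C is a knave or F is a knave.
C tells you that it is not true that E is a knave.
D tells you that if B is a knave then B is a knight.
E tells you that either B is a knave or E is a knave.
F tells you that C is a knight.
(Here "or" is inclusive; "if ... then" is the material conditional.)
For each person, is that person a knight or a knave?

A is a knight, B is a knave, C is a knight, D is a knave, E is a knight, and F is a knight.

A is a knight, and the claim "D and C are not the same type" is indeed True.
B is a knave, so "C is a knave or F is a knave" must be False — and it is.
C is a knight, and the claim "it is not true that E is a knave" is indeed True.
Since D is a knave, "if B is a knave then B is a knight" needs to be False, which holds.
E is a knight, and the claim "either B is a knave or E is a knave" is indeed True.
F is a knight, so "C is a knight" must be True — and it is.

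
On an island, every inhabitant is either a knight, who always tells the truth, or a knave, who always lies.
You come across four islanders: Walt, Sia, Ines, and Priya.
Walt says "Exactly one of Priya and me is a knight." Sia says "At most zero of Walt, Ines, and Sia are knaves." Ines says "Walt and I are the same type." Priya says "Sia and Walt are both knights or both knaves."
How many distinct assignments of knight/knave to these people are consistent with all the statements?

2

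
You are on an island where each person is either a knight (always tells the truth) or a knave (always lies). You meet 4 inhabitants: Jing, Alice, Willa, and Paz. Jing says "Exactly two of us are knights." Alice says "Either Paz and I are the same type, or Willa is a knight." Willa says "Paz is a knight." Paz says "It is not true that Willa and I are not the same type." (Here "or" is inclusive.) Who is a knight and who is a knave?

Suppose Jing is a knight. Then Jing's statement "exactly two of us are knights" would have to be true. Checking the 8 ways to assign the others, none is consistent with every speaker.
(For instance, with Alice=knight, Willa=knight, Paz=knight, Jing's claim "exactly two of us are knights" comes out false where it would need to be true.)
So Jing must be a knave, making "exactly two of us are knights" false. Taking Jing=knave, Alice=knight, Willa=knight, Paz=knight, each remaining statement checks out:
  Alice (knight): "either Paz and I are the same type, or Willa is a knight" — true. ✓
  Willa (knight): "Paz is a knight" — true. ✓
  Paz (knight): "it is not true that Willa and I are not the same type" — true. ✓
This is the unique consistent assignment.

Knights: Alice, Willa, and Paz. Knaves: Jing.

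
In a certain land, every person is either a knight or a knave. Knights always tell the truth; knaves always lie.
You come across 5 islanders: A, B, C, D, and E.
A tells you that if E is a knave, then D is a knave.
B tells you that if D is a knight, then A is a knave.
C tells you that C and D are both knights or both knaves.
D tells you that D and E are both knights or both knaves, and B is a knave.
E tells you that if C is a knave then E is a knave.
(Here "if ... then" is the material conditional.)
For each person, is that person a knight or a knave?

Suppose A is a knave. Then A's statement "if E is a knave, then D is a knave" would have to be false. Checking the 16 ways to assign the others, none is consistent with every speaker.
(For instance, with B=knave, C=knight, D=knight, E=knight, A's claim "if E is a knave, then D is a knave" comes out true where it would need to be false.)
So A must be a knight, making "if E is a knave, then D is a knave" true. Taking A=knight, B=knave, C=knight, D=knight, E=knight, each remaining statement checks out:
  B (knave): "if D is a knight, then A is a knave" — false. ✓
  C (knight): "C and D are both knights or both knaves" — true. ✓
  D (knight): "D and E are both knights or both knaves, and B is a knave" — true. ✓
  E (knight): "if C is a knave then E is a knave" — true. ✓
This is the unique consistent assignment.

Knights: A, C, D, and E. Knaves: B.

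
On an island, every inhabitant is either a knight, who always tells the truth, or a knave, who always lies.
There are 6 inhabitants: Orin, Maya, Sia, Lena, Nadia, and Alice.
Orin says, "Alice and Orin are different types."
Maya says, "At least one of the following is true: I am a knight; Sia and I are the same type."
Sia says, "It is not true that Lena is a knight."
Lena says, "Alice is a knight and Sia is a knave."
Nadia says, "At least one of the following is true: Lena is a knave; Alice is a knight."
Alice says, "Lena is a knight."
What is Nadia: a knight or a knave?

Nadia is a knight.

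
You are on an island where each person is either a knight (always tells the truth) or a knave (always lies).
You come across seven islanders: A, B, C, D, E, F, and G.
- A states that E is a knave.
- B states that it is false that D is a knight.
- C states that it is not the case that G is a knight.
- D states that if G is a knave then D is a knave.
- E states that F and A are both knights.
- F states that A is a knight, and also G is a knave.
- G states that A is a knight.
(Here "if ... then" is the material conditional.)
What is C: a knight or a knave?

C is a knave.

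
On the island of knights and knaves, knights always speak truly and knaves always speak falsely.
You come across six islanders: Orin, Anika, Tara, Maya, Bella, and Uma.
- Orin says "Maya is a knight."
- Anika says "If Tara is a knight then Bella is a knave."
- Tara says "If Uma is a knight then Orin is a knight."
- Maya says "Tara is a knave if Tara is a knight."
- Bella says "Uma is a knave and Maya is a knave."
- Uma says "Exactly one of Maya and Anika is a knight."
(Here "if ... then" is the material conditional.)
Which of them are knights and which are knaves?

Orin (knave): "Maya is a knight" — False. ✓
Anika is a knave, and the claim "if Tara is a knight then Bella is a knave" is indeed False.
Tara is a knight; "if Uma is a knight then Orin is a knight" is True, as required.
Maya (knave): "Tara is a knave if Tara is a knight" — False. ✓
Bella is a knight; "Uma is a knave and Maya is a knave" is True, as required.
Since Uma is a knave, "exactly one of Maya and Anika is a knight" needs to be False, which holds.

Knights: Tara and Bella. Knaves: Orin, Anika, Maya, and Uma.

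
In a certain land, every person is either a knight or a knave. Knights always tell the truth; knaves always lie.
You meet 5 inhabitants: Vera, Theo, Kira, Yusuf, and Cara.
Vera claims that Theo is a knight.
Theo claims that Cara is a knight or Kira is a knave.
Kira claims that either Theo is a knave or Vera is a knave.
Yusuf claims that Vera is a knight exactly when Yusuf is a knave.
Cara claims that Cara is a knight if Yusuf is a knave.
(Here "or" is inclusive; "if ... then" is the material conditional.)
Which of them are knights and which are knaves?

Vera is a knave, and the claim "Theo is a knight" is indeed false.
Theo is a knave, and the claim "Cara is a knight or Kira is a knave" is indeed false.
Kira is a knight, and the claim "either Theo is a knave or Vera is a knave" is indeed True.
Yusuf is a knave, so "Vera is a knight exactly when Yusuf is a knave" must be false — and it is.
Cara is a knave, so "Cara is a knight if Yusuf is a knave" must be false — and it is.

Vera is a knave, Theo is a knave, Kira is a knight, Yusuf is a knave, and Cara is a knave.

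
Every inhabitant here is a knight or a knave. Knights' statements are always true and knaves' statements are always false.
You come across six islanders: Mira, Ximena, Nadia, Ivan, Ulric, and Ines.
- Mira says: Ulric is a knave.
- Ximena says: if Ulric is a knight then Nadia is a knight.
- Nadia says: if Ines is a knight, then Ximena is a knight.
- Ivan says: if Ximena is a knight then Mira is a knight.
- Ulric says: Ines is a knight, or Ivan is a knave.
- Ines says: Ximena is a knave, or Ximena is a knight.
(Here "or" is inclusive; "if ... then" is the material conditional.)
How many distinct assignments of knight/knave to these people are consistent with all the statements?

Consistent assignments:
  Mira=knave, Ximena=knight, Nadia=knight, Ivan=knave, Ulric=knight, Ines=knight
  Mira=knave, Ximena=knave, Nadia=knave, Ivan=knight, Ulric=knight, Ines=knight

2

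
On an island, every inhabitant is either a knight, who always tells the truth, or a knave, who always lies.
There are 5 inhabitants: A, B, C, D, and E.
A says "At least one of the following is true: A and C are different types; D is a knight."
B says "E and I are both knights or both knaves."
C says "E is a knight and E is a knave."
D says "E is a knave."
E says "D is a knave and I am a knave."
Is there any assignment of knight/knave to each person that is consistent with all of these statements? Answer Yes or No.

No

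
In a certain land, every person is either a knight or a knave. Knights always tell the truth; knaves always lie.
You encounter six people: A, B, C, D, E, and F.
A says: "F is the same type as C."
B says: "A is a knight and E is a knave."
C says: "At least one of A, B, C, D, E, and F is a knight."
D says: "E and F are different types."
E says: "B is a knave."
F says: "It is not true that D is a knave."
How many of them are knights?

5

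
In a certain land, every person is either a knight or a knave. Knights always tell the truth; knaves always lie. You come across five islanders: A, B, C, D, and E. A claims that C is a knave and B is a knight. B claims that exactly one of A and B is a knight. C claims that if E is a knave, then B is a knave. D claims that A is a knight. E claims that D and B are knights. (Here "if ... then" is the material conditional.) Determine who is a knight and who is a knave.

A is a knave, B is a knave, C is a knight, D is a knave, and E is a knave.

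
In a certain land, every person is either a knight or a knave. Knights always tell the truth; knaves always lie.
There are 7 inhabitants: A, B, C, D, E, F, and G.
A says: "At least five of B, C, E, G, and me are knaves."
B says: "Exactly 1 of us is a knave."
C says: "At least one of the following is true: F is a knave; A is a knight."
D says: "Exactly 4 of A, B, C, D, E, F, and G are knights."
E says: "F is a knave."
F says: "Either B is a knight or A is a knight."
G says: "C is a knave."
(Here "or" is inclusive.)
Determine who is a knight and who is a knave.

A is a knave, B is a knave, C is a knight, D is a knave, E is a knight, F is a knave, and G is a knave.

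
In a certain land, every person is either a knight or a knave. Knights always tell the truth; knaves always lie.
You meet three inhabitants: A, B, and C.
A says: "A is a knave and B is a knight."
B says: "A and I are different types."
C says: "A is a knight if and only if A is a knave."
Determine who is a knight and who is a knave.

As a knave, A's statement "A is a knave and B is a knight" should be False; it is.
B is a knave; "A and I are different types" is False, as required.
C is a knave; "A is a knight if and only if A is a knave" is False, as required.

A is a knave, B is a knave, and C is a knave.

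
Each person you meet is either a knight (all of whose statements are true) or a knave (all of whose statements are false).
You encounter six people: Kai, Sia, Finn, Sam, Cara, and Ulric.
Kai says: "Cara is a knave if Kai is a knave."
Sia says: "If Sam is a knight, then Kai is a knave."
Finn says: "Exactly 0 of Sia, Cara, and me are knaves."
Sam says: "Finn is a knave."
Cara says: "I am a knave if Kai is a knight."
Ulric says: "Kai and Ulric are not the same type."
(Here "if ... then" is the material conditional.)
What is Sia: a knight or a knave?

Sia is a knight.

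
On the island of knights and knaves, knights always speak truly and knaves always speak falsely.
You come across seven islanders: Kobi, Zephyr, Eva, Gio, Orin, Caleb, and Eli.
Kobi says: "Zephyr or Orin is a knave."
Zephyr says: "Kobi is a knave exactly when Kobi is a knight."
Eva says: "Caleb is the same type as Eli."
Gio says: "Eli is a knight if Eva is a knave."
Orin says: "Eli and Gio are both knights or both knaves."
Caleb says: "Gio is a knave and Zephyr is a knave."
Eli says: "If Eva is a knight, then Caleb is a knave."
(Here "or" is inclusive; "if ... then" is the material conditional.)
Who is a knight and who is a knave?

Kobi is a knight, Zephyr is a knave, Eva is a knave, Gio is a knight, Orin is a knight, Caleb is a knave, and Eli is a knight.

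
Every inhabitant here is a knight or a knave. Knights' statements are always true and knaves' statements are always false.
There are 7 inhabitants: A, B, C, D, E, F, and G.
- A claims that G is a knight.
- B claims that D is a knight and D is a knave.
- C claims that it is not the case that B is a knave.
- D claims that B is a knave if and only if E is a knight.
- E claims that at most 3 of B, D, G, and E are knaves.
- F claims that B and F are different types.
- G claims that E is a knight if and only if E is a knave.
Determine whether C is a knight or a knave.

C is a knave.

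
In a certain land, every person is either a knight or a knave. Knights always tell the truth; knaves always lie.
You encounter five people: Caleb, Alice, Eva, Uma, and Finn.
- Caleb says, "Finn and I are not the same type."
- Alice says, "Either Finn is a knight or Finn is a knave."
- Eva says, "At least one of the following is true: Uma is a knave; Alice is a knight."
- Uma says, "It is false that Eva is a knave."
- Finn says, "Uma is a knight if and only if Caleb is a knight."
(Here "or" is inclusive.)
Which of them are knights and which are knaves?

Caleb is a knave, Alice is a knight, Eva is a knight, Uma is a knight, and Finn is a knave.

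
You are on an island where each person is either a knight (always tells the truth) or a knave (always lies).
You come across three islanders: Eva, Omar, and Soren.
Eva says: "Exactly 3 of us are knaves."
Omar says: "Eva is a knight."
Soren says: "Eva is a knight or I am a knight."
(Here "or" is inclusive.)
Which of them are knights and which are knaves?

Eva is a knave, Omar is a knave, and Soren is a knight.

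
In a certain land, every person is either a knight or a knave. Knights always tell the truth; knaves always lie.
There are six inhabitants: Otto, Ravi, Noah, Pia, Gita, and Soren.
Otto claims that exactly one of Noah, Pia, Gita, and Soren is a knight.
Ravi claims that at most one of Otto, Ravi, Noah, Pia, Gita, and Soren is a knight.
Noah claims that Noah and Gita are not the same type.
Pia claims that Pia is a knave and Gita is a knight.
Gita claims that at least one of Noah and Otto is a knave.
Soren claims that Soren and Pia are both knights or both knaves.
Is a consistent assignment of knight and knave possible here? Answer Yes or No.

No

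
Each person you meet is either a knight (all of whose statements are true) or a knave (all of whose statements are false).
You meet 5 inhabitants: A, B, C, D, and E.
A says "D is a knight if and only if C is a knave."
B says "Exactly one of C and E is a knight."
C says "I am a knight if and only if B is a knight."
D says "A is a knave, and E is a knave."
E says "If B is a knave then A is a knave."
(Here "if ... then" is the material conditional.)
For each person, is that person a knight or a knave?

Since A is a knave, "D is a knight if and only if C is a knave" needs to be false, which holds.
Since B is a knight, "exactly one of C and E is a knight" needs to be True, which holds.
C is a knave; "I am a knight if and only if B is a knight" is false, as required.
Since D is a knave, "A is a knave, and E is a knave" needs to be false, which holds.
E (knight): "if B is a knave then A is a knave" — True. ✓

A is a knave, B is a knight, C is a knave, D is a knave, and E is a knight.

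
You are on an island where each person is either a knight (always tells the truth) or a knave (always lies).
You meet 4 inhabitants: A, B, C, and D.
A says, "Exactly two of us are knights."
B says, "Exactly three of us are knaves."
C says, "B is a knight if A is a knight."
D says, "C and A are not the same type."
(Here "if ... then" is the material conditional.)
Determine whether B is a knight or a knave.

Consistent assignments: {A=knight, B=knave, C=knave, D=knight}
In every consistent assignment, B is a knave.

B is a knave.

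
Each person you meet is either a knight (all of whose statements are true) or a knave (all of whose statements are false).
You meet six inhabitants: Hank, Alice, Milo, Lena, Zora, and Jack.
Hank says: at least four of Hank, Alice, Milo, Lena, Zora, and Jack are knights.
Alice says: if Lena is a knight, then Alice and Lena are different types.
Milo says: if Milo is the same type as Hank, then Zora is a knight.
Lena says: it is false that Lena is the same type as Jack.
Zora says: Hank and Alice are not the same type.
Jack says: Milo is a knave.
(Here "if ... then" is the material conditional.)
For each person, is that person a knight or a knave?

Hank (knave): "at least four of Hank, Alice, Milo, Lena, Zora, and Jack are knights" — False. ✓
Alice is a knight, and the claim "if Lena is a knight, then Alice and Lena are different types" is indeed True.
Since Milo is a knight, "if Milo is the same type as Hank, then Zora is a knight" needs to be True, which holds.
As a knave, Lena's statement "it is false that Lena is the same type as Jack" should be False; it is.
Zora is a knight, and the claim "Hank and Alice are not the same type" is indeed True.
Since Jack is a knave, "Milo is a knave" needs to be False, which holds.

Hank is a knave, Alice is a knight, Milo is a knight, Lena is a knave, Zora is a knight, and Jack is a knave.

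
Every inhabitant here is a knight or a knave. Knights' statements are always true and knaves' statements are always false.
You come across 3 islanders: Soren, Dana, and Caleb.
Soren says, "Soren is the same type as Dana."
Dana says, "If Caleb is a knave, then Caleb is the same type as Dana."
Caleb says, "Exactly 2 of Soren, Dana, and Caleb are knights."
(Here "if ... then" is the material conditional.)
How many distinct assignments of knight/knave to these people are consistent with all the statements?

1

Consistent assignments:
  Soren=knave, Dana=knight, Caleb=knight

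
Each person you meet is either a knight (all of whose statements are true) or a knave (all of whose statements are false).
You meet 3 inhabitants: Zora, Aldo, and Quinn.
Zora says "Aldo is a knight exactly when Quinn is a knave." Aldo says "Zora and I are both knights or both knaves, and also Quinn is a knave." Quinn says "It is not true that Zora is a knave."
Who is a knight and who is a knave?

Knights: Zora and Quinn. Knaves: Aldo.

Suppose Zora is a knave. Then Zora's statement "Aldo is a knight exactly when Quinn is a knave" would have to be false. Checking the 4 ways to assign the others, none is consistent with every speaker.
(For instance, with Aldo=knave, Quinn=knight, Zora's claim "Aldo is a knight exactly when Quinn is a knave" comes out true where it would need to be false.)
So Zora must be a knight, making "Aldo is a knight exactly when Quinn is a knave" true. Taking Zora=knight, Aldo=knave, Quinn=knight, each remaining statement checks out:
  Aldo (knave): "Zora and I are both knights or both knaves, and also Quinn is a knave" — false. ✓
  Quinn (knight): "it is not true that Zora is a knave" — true. ✓
This is the unique consistent assignment.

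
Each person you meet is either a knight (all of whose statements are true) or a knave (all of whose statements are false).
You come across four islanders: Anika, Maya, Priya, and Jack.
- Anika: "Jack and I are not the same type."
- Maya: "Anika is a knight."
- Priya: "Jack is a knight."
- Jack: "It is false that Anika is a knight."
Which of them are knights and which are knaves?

Knights: Anika and Maya. Knaves: Priya and Jack.

Suppose Anika is a knave. Then Anika's statement "Jack and I are not the same type" would have to be false. Checking the 8 ways to assign the others, none is consistent with every speaker.
(For instance, with Maya=knight, Priya=knave, Jack=knave, Maya's claim "Anika is a knight" comes out false where it would need to be true.)
So Anika must be a knight, making "Jack and I are not the same type" true. Taking Anika=knight, Maya=knight, Priya=knave, Jack=knave, each remaining statement checks out:
  Maya (knight): "Anika is a knight" — true. ✓
  Priya (knave): "Jack is a knight" — false. ✓
  Jack (knave): "it is false that Anika is a knight" — false. ✓
This is the unique consistent assignment.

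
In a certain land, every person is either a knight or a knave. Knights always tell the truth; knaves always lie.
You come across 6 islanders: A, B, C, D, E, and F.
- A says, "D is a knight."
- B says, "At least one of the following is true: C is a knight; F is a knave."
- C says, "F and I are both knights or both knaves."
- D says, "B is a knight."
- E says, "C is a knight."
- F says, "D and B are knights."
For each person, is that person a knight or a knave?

A is a knight; "D is a knight" is True, as required.
As a knight, B's statement "at least one of the following is true: C is a knight; F is a knave" should be True; it is.
C is a knight; "F and I are both knights or both knaves" is True, as required.
As a knight, D's statement "B is a knight" should be True; it is.
As a knight, E's statement "C is a knight" should be True; it is.
F is a knight; "D and B are knights" is True, as required.

A is a knight, B is a knight, C is a knight, D is a knight, E is a knight, and F is a knight.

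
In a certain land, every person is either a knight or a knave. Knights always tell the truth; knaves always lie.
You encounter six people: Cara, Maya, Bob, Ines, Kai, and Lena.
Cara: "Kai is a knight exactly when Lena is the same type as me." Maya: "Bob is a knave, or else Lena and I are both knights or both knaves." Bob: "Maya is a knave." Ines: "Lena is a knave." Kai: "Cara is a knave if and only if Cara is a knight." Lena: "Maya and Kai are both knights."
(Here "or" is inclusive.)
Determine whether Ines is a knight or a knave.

Ines is a knight.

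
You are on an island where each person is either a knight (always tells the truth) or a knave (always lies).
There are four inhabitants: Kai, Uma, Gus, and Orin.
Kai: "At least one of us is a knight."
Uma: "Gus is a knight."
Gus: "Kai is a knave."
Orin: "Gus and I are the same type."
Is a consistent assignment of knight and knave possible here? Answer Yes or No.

No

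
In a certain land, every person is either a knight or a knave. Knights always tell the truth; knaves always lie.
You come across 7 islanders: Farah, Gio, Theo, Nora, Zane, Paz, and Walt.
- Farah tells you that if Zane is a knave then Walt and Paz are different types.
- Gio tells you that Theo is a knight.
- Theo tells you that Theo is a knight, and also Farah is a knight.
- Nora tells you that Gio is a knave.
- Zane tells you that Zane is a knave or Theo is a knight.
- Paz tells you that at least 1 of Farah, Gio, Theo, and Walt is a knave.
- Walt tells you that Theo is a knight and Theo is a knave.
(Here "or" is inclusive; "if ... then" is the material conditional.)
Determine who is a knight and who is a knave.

As a knight, Farah's statement "if Zane is a knave then Walt and Paz are different types" should be true; it is.
Gio (knight): "Theo is a knight" — true. ✓
As a knight, Theo's statement "Theo is a knight, and also Farah is a knight" should be true; it is.
Nora (knave): "Gio is a knave" — False. ✓
Zane is a knight, and the claim "Zane is a knave or Theo is a knight" is indeed true.
Paz is a knight, and the claim "at least 1 of Farah, Gio, Theo, and Walt is a knave" is indeed true.
Walt is a knave, and the claim "Theo is a knight and Theo is a knave" is indeed False.

Farah is a knight, Gio is a knight, Theo is a knight, Nora is a knave, Zane is a knight, Paz is a knight, and Walt is a knave.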